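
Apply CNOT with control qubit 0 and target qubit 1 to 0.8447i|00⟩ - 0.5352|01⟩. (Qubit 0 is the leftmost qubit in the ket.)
0.8447i|00⟩ - 0.5352|01⟩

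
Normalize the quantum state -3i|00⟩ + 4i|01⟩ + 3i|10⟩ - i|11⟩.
-0.5071i|00⟩ + 0.6761i|01⟩ + 0.5071i|10⟩ - 0.169i|11⟩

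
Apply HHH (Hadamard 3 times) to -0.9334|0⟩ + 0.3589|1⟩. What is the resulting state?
-0.4062|0⟩ - 0.9138|1⟩

H² = I, so H^3 = H: a single Hadamard. With (a, b) = (-0.9334, 0.3589), H gives ((a + b)/√2, (a − b)/√2) = (-0.4062, -0.9138).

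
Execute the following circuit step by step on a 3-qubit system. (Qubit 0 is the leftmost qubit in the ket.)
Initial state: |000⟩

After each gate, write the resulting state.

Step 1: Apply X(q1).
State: |010⟩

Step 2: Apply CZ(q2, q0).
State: |010⟩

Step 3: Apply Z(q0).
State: |010⟩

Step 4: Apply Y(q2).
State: i|011⟩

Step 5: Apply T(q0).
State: i|011⟩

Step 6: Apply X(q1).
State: i|001⟩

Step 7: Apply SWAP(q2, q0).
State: i|100⟩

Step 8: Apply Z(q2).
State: i|100⟩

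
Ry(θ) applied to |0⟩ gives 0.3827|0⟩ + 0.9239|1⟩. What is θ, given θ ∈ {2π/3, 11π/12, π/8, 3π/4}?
3π/4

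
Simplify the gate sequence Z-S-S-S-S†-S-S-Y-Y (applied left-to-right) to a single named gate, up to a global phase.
Z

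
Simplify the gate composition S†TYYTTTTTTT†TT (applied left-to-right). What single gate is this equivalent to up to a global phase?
S†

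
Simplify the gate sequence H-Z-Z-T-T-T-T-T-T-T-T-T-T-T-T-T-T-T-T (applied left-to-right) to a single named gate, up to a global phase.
H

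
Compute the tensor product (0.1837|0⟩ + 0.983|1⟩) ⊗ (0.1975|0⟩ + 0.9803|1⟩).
0.03628|00⟩ + 0.1801|01⟩ + 0.1941|10⟩ + 0.9636|11⟩

amp(|b₁b₂…⟩) = product of the factor amplitudes for bits b₁, b₂, …; only kets whose every factor amplitude is nonzero survive.
|00⟩: (0.1837)(0.1975) = 0.03628
|01⟩: (0.1837)(0.9803) = 0.1801
|10⟩: (0.983)(0.1975) = 0.1941
|11⟩: (0.983)(0.9803) = 0.9636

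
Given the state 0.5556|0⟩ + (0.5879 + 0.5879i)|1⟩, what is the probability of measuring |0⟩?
0.3087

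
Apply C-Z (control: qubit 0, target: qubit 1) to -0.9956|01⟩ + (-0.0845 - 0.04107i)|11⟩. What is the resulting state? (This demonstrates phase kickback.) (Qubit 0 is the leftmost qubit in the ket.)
-0.9956|01⟩ + (0.0845 + 0.04107i)|11⟩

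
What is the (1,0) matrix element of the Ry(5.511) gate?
0.3766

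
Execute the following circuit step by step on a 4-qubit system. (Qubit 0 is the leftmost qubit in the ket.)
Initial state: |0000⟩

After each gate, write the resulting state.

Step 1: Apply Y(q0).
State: i|1000⟩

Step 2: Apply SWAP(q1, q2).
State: i|1000⟩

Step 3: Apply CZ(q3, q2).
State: i|1000⟩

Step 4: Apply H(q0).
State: (1/√2)i|0000⟩ - (1/√2)i|1000⟩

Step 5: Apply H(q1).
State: (1/2)i|0000⟩ + (1/2)i|0100⟩ - (1/2)i|1000⟩ - (1/2)i|1100⟩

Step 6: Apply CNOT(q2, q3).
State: (1/2)i|0000⟩ + (1/2)i|0100⟩ - (1/2)i|1000⟩ - (1/2)i|1100⟩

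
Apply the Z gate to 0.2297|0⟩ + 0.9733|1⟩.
0.2297|0⟩ - 0.9733|1⟩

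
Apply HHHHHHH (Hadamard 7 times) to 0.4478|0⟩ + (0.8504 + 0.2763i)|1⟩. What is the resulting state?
(0.918 + 0.1954i)|0⟩ + (-0.2847 - 0.1954i)|1⟩

H² = I, so H^7 = H: a single Hadamard. With (a, b) = (0.4478, (0.8504 + 0.2763i)), H gives ((a + b)/√2, (a − b)/√2) = ((0.918 + 0.1954i), (-0.2847 - 0.1954i)).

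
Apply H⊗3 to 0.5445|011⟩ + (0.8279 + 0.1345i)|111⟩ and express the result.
(0.4852 + 0.04755i)|000⟩ + (-0.4852 - 0.04755i)|001⟩ + (-0.4852 - 0.04755i)|010⟩ + (0.4852 + 0.04755i)|011⟩ + (-0.1002 - 0.04755i)|100⟩ + (0.1002 + 0.04755i)|101⟩ + (0.1002 + 0.04755i)|110⟩ + (-0.1002 - 0.04755i)|111⟩

H⊗3 gives amp(|y⟩) = (1/2√2) Σ_x (−1)^(x·y) amp(|x⟩), where x·y is the number of positions in which both x and y have a 1.
|000⟩: (0.5445 + (0.8279 + 0.1345i))/(2√2) = (0.4852 + 0.04755i)
|001⟩: (-0.5445 - (0.8279 + 0.1345i))/(2√2) = (-0.4852 - 0.04755i)
|010⟩: (-0.5445 - (0.8279 + 0.1345i))/(2√2) = (-0.4852 - 0.04755i)
|011⟩: (0.5445 + (0.8279 + 0.1345i))/(2√2) = (0.4852 + 0.04755i)
|100⟩: (0.5445 - (0.8279 + 0.1345i))/(2√2) = (-0.1002 - 0.04755i)
|101⟩: (-0.5445 + (0.8279 + 0.1345i))/(2√2) = (0.1002 + 0.04755i)
|110⟩: (-0.5445 + (0.8279 + 0.1345i))/(2√2) = (0.1002 + 0.04755i)
|111⟩: (0.5445 - (0.8279 + 0.1345i))/(2√2) = (-0.1002 - 0.04755i)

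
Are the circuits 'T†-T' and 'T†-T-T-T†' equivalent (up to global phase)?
Yes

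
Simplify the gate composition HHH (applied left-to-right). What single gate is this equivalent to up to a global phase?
H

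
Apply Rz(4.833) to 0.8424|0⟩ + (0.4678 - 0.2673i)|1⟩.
(-0.6305 - 0.5587i)|0⟩ + (-0.1728 + 0.5103i)|1⟩

Rz(4.833) = [[e^(−iθ/2), 0], [0, e^(iθ/2)]] with e^(±iθ/2) = cos(θ/2) ± i·sin(θ/2); θ = 4.833, cos(θ/2) ≈ -0.748438, sin(θ/2) ≈ 0.663205.
With a = amp(|0⟩) = 0.8424 and b = amp(|1⟩) = (0.4678 - 0.2673i):
new amp(|0⟩) = (-0.748438 - 0.663205i)·a = (-0.6305 - 0.5587i)
new amp(|1⟩) = (-0.748438 + 0.663205i)·b = (-0.1728 + 0.5103i)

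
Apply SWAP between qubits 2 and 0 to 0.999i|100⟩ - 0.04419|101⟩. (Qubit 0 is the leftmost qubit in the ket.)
0.999i|001⟩ - 0.04419|101⟩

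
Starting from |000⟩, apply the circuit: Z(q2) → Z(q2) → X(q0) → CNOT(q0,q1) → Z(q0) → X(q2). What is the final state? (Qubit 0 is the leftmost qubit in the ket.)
-|111⟩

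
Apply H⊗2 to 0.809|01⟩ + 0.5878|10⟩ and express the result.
0.6984|00⟩ - 0.1106|01⟩ + 0.1106|10⟩ - 0.6984|11⟩

H⊗2 gives amp(|y⟩) = (1/2) Σ_x (−1)^(x·y) amp(|x⟩), where x·y is the number of positions in which both x and y have a 1.
|00⟩: (0.809 + 0.5878)/2 = 0.6984
|01⟩: (-0.809 + 0.5878)/2 = -0.1106
|10⟩: (0.809 - 0.5878)/2 = 0.1106
|11⟩: (-0.809 - 0.5878)/2 = -0.6984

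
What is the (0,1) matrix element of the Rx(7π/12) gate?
-0.7934i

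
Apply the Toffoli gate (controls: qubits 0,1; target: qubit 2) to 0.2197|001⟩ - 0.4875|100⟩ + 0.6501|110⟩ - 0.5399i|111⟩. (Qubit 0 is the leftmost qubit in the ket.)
0.2197|001⟩ - 0.4875|100⟩ - 0.5399i|110⟩ + 0.6501|111⟩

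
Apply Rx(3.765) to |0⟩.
-0.3067|0⟩ - 0.9518i|1⟩

Rx(3.765) = [[cos(θ/2), −i·sin(θ/2)], [−i·sin(θ/2), cos(θ/2)]]; θ = 3.765, cos(θ/2) ≈ -0.306681, sin(θ/2) ≈ 0.951812.
With a = amp(|0⟩) = 1 and b = amp(|1⟩) = 0:
new amp(|0⟩) = (-0.306681)·a + (-0.951812i)·b = -0.3067
new amp(|1⟩) = (-0.951812i)·a + (-0.306681)·b = -0.9518i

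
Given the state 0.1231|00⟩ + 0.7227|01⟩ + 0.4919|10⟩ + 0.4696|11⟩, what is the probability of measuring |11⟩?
0.2205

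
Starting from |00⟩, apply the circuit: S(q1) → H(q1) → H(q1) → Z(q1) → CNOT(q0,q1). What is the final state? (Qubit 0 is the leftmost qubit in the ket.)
|00⟩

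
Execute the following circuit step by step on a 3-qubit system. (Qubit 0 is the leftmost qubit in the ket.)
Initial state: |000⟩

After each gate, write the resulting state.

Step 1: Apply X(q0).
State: |100⟩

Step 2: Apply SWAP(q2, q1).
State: |100⟩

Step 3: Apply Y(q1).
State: i|110⟩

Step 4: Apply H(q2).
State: (1/√2)i|110⟩ + (1/√2)i|111⟩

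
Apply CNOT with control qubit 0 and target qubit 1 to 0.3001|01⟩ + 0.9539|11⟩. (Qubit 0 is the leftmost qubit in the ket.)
0.3001|01⟩ + 0.9539|10⟩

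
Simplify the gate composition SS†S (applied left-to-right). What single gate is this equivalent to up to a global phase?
S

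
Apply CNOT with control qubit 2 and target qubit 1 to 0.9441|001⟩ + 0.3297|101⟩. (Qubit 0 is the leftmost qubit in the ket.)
0.9441|011⟩ + 0.3297|111⟩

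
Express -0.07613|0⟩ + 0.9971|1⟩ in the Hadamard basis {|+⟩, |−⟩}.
0.6512|+⟩ - 0.7589|−⟩

With |ψ⟩ = α|0⟩ + β|1⟩, the Hadamard-basis coefficients are ⟨+|ψ⟩ = (α + β)/√2 and ⟨−|ψ⟩ = (α − β)/√2.
Here α = -0.07613, β = 0.9971: (α + β)/√2 = 0.6512, (α − β)/√2 = -0.7589.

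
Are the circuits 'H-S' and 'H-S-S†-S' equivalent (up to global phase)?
Yes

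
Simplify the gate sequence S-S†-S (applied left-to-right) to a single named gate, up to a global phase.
S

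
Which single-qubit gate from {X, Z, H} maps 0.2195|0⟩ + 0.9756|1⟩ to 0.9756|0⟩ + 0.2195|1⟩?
X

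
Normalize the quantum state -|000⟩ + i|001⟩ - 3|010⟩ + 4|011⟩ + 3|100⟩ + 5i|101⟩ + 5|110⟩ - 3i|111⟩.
-0.1026|000⟩ + 0.1026i|001⟩ - 0.3078|010⟩ + 0.4104|011⟩ + 0.3078|100⟩ + 0.513i|101⟩ + 0.513|110⟩ - 0.3078i|111⟩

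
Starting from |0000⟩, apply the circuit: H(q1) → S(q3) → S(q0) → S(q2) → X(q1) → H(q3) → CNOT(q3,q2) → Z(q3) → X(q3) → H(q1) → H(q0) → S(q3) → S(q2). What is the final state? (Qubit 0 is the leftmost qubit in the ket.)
(1/2)i|0001⟩ - (1/2)i|0010⟩ + (1/2)i|1001⟩ - (1/2)i|1010⟩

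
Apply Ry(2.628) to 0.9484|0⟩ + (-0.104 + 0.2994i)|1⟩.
(0.3415 - 0.2896i)|0⟩ + (0.8909 + 0.07604i)|1⟩

Ry(2.628) = [[cos(θ/2), −sin(θ/2)], [sin(θ/2), cos(θ/2)]]; θ = 2.628, cos(θ/2) ≈ 0.253983, sin(θ/2) ≈ 0.967209.
With a = amp(|0⟩) = 0.9484 and b = amp(|1⟩) = (-0.104 + 0.2994i):
new amp(|0⟩) = (0.253983)·a + (-0.967209)·b = (0.3415 - 0.2896i)
new amp(|1⟩) = (0.967209)·a + (0.253983)·b = (0.8909 + 0.07604i)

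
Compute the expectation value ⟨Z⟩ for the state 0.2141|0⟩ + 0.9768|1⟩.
-0.9083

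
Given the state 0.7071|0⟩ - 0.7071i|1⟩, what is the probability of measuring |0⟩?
0.5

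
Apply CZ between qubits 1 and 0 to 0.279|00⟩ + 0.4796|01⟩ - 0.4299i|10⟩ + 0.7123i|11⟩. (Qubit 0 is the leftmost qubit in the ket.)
0.279|00⟩ + 0.4796|01⟩ - 0.4299i|10⟩ - 0.7123i|11⟩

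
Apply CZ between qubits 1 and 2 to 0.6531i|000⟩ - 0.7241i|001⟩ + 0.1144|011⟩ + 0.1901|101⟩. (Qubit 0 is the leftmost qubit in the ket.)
0.6531i|000⟩ - 0.7241i|001⟩ - 0.1144|011⟩ + 0.1901|101⟩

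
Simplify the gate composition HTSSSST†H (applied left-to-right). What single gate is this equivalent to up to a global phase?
I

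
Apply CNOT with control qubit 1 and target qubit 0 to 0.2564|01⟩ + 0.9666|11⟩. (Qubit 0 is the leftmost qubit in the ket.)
0.9666|01⟩ + 0.2564|11⟩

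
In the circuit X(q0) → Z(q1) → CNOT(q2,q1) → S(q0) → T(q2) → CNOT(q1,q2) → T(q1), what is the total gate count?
7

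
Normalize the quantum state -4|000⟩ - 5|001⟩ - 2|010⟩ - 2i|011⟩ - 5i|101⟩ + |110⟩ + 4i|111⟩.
-0.4193|000⟩ - 0.5241|001⟩ - 0.2097|010⟩ - 0.2097i|011⟩ - 0.5241i|101⟩ + 0.1048|110⟩ + 0.4193i|111⟩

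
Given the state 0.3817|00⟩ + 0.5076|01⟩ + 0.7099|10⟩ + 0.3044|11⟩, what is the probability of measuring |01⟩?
0.2577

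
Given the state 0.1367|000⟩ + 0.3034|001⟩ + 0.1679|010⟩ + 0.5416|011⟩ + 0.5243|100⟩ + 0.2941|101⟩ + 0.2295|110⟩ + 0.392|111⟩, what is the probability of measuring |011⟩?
0.2933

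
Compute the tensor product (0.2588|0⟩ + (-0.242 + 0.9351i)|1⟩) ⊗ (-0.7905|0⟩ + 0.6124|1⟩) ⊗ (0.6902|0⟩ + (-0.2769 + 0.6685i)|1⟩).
-0.1412|000⟩ + (0.05665 - 0.1368i)|001⟩ + 0.1094|010⟩ + (-0.04389 + 0.1059i)|011⟩ + (0.132 - 0.5102i)|100⟩ + (0.4412 + 0.3326i)|101⟩ + (-0.1023 + 0.3952i)|110⟩ + (-0.3418 - 0.2576i)|111⟩

amp(|b₁b₂…⟩) = product of the factor amplitudes for bits b₁, b₂, …; only kets whose every factor amplitude is nonzero survive.
|000⟩: (0.2588)(-0.7905)(0.6902) = -0.1412
|001⟩: (0.2588)(-0.7905)(-0.2769 + 0.6685i) = (0.05665 - 0.1368i)
|010⟩: (0.2588)(0.6124)(0.6902) = 0.1094
|011⟩: (0.2588)(0.6124)(-0.2769 + 0.6685i) = (-0.04389 + 0.1059i)
|100⟩: (-0.242 + 0.9351i)(-0.7905)(0.6902) = (0.132 - 0.5102i)
|101⟩: (-0.242 + 0.9351i)(-0.7905)(-0.2769 + 0.6685i) = (0.4412 + 0.3326i)
|110⟩: (-0.242 + 0.9351i)(0.6124)(0.6902) = (-0.1023 + 0.3952i)
|111⟩: (-0.242 + 0.9351i)(0.6124)(-0.2769 + 0.6685i) = (-0.3418 - 0.2576i)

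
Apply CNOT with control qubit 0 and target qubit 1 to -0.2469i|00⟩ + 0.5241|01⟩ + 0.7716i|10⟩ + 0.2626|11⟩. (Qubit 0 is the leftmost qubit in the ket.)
-0.2469i|00⟩ + 0.5241|01⟩ + 0.2626|10⟩ + 0.7716i|11⟩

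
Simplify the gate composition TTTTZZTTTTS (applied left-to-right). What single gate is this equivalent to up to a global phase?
S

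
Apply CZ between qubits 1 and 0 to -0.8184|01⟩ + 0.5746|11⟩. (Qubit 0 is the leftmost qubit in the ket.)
-0.8184|01⟩ - 0.5746|11⟩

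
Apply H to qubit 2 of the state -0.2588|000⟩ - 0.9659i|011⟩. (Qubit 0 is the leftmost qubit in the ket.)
-0.183|000⟩ - 0.183|001⟩ - 0.683i|010⟩ + 0.683i|011⟩

H on qubit 2 mixes each pair of kets that differ only in qubit 2: amplitudes (a, b) of (|…0…⟩, |…1…⟩) become ((a + b)/√2, (a − b)/√2). Kets absent from the input have amplitude 0.
(|000⟩, |001⟩): (a, b) = (-0.2588, 0) → (-0.183, -0.183)
(|010⟩, |011⟩): (a, b) = (0, -0.9659i) → (-0.683i, 0.683i)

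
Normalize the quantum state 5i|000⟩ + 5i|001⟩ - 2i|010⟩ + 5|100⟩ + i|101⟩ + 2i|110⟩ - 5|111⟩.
0.4789i|000⟩ + 0.4789i|001⟩ - 0.1916i|010⟩ + 0.4789|100⟩ + 0.09578i|101⟩ + 0.1916i|110⟩ - 0.4789|111⟩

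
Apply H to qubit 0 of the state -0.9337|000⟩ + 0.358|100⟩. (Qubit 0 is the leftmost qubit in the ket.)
-0.4071|000⟩ - 0.9134|100⟩

H on qubit 0 mixes each pair of kets that differ only in qubit 0: amplitudes (a, b) of (|…0…⟩, |…1…⟩) become ((a + b)/√2, (a − b)/√2). Kets absent from the input have amplitude 0.
(|000⟩, |100⟩): (a, b) = (-0.9337, 0.358) → (-0.4071, -0.9134)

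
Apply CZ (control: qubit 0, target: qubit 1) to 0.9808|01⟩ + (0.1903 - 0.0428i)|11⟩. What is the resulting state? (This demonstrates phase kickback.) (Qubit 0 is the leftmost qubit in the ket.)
0.9808|01⟩ + (-0.1903 + 0.0428i)|11⟩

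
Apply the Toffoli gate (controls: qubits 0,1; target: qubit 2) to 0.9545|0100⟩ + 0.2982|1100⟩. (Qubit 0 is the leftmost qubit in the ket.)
0.9545|0100⟩ + 0.2982|1110⟩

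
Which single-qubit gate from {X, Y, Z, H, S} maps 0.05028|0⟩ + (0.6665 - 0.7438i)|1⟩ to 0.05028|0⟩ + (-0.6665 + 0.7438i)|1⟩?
Z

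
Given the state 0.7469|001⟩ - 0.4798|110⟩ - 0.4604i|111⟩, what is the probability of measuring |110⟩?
0.2302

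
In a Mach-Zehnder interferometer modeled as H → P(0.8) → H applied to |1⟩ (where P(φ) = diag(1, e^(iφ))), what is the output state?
(0.1516 - 0.3587i)|0⟩ + (0.8484 + 0.3587i)|1⟩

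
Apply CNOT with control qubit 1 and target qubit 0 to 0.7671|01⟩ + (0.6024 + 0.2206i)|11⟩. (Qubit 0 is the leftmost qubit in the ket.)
(0.6024 + 0.2206i)|01⟩ + 0.7671|11⟩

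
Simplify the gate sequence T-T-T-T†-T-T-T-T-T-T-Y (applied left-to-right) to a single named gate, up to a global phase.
Y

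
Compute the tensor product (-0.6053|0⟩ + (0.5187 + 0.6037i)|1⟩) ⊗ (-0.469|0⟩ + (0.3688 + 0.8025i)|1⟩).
0.2839|00⟩ + (-0.2232 - 0.4858i)|01⟩ + (-0.2433 - 0.2831i)|10⟩ + (-0.2932 + 0.6389i)|11⟩

amp(|b₁b₂…⟩) = product of the factor amplitudes for bits b₁, b₂, …; only kets whose every factor amplitude is nonzero survive.
|00⟩: (-0.6053)(-0.469) = 0.2839
|01⟩: (-0.6053)(0.3688 + 0.8025i) = (-0.2232 - 0.4858i)
|10⟩: (0.5187 + 0.6037i)(-0.469) = (-0.2433 - 0.2831i)
|11⟩: (0.5187 + 0.6037i)(0.3688 + 0.8025i) = (-0.2932 + 0.6389i)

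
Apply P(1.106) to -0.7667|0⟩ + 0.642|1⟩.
-0.7667|0⟩ + (0.2878 + 0.5739i)|1⟩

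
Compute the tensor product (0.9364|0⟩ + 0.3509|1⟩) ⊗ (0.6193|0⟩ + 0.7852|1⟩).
0.5799|00⟩ + 0.7353|01⟩ + 0.2173|10⟩ + 0.2755|11⟩

amp(|b₁b₂…⟩) = product of the factor amplitudes for bits b₁, b₂, …; only kets whose every factor amplitude is nonzero survive.
|00⟩: (0.9364)(0.6193) = 0.5799
|01⟩: (0.9364)(0.7852) = 0.7353
|10⟩: (0.3509)(0.6193) = 0.2173
|11⟩: (0.3509)(0.7852) = 0.2755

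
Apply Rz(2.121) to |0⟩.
(0.4884 - 0.8726i)|0⟩

Rz(2.121) = [[e^(−iθ/2), 0], [0, e^(iθ/2)]] with e^(±iθ/2) = cos(θ/2) ± i·sin(θ/2); θ = 2.121, cos(θ/2) ≈ 0.488436, sin(θ/2) ≈ 0.8726.
With a = amp(|0⟩) = 1 and b = amp(|1⟩) = 0:
new amp(|0⟩) = (0.488436 - 0.8726i)·a = (0.4884 - 0.8726i)
new amp(|1⟩) = (0.488436 + 0.8726i)·b = 0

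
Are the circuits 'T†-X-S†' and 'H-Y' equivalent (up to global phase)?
No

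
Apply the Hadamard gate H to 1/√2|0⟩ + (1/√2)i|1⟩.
(1/2 + (1/2)i)|0⟩ + (1/2 - (1/2)i)|1⟩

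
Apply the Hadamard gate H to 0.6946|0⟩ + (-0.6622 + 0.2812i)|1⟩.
(0.02291 + 0.1988i)|0⟩ + (0.9594 - 0.1988i)|1⟩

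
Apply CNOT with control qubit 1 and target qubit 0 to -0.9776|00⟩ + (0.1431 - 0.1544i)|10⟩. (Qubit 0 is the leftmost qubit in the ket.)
-0.9776|00⟩ + (0.1431 - 0.1544i)|10⟩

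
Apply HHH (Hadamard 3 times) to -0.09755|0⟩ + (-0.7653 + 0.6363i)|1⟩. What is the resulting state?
(-0.6101 + 0.4499i)|0⟩ + (0.4722 - 0.4499i)|1⟩

H² = I, so H^3 = H: a single Hadamard. With (a, b) = (-0.09755, (-0.7653 + 0.6363i)), H gives ((a + b)/√2, (a − b)/√2) = ((-0.6101 + 0.4499i), (0.4722 - 0.4499i)).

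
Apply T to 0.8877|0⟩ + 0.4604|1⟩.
0.8877|0⟩ + (0.3256 + 0.3256i)|1⟩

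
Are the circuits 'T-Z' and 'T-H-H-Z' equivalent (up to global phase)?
Yes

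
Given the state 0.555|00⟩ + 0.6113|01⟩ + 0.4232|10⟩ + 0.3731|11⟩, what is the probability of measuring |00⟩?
0.308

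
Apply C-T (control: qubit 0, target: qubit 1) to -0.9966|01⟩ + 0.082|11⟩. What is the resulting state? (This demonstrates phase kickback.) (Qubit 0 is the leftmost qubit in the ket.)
-0.9966|01⟩ + (0.05798 + 0.05798i)|11⟩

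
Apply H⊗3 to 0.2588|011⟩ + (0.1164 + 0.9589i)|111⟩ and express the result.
(0.1327 + 0.339i)|000⟩ + (-0.1327 - 0.339i)|001⟩ + (-0.1327 - 0.339i)|010⟩ + (0.1327 + 0.339i)|011⟩ + (0.05035 - 0.339i)|100⟩ + (-0.05035 + 0.339i)|101⟩ + (-0.05035 + 0.339i)|110⟩ + (0.05035 - 0.339i)|111⟩

H⊗3 gives amp(|y⟩) = (1/2√2) Σ_x (−1)^(x·y) amp(|x⟩), where x·y is the number of positions in which both x and y have a 1.
|000⟩: (0.2588 + (0.1164 + 0.9589i))/(2√2) = (0.1327 + 0.339i)
|001⟩: (-0.2588 - (0.1164 + 0.9589i))/(2√2) = (-0.1327 - 0.339i)
|010⟩: (-0.2588 - (0.1164 + 0.9589i))/(2√2) = (-0.1327 - 0.339i)
|011⟩: (0.2588 + (0.1164 + 0.9589i))/(2√2) = (0.1327 + 0.339i)
|100⟩: (0.2588 - (0.1164 + 0.9589i))/(2√2) = (0.05035 - 0.339i)
|101⟩: (-0.2588 + (0.1164 + 0.9589i))/(2√2) = (-0.05035 + 0.339i)
|110⟩: (-0.2588 + (0.1164 + 0.9589i))/(2√2) = (-0.05035 + 0.339i)
|111⟩: (0.2588 - (0.1164 + 0.9589i))/(2√2) = (0.05035 - 0.339i)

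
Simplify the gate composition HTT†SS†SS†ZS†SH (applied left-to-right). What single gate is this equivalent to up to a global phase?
X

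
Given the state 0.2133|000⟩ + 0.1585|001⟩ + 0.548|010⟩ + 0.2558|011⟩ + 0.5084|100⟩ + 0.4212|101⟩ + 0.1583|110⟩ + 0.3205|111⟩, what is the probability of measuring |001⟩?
0.02512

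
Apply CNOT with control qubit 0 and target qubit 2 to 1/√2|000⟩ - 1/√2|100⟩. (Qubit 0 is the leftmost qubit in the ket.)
1/√2|000⟩ - 1/√2|101⟩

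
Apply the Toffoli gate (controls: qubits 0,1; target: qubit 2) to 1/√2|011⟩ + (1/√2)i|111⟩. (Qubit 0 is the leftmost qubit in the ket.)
1/√2|011⟩ + (1/√2)i|110⟩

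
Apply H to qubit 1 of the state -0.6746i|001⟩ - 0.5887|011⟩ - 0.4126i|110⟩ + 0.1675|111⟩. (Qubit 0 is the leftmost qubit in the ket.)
(-0.4163 - 0.477i)|001⟩ + (0.4163 - 0.477i)|011⟩ - 0.2918i|100⟩ + 0.1184|101⟩ + 0.2918i|110⟩ - 0.1184|111⟩

H on qubit 1 mixes each pair of kets that differ only in qubit 1: amplitudes (a, b) of (|…0…⟩, |…1…⟩) become ((a + b)/√2, (a − b)/√2). Kets absent from the input have amplitude 0.
(|001⟩, |011⟩): (a, b) = (-0.6746i, -0.5887) → ((-0.4163 - 0.477i), (0.4163 - 0.477i))
(|100⟩, |110⟩): (a, b) = (0, -0.4126i) → (-0.2918i, 0.2918i)
(|101⟩, |111⟩): (a, b) = (0, 0.1675) → (0.1184, -0.1184)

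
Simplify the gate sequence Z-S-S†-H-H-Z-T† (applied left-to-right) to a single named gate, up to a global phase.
T†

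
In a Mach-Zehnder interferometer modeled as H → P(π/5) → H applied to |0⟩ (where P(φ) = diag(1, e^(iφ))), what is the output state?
(0.9045 + 0.2939i)|0⟩ + (0.09549 - 0.2939i)|1⟩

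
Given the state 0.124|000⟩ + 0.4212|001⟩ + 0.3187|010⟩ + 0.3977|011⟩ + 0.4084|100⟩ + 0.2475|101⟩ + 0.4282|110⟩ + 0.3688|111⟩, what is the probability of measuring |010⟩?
0.1016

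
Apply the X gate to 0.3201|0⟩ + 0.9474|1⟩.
0.9474|0⟩ + 0.3201|1⟩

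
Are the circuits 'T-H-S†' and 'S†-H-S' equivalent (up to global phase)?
No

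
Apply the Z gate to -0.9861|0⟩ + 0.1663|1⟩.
-0.9861|0⟩ - 0.1663|1⟩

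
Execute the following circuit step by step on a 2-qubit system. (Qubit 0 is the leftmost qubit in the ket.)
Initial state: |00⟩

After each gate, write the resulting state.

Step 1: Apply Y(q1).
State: i|01⟩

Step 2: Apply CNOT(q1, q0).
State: i|11⟩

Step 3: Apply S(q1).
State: -|11⟩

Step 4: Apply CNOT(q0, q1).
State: -|10⟩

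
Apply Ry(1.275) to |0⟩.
0.8036|0⟩ + 0.5952|1⟩

Ry(1.275) = [[cos(θ/2), −sin(θ/2)], [sin(θ/2), cos(θ/2)]]; θ = 1.275, cos(θ/2) ≈ 0.803586, sin(θ/2) ≈ 0.595188.
With a = amp(|0⟩) = 1 and b = amp(|1⟩) = 0:
new amp(|0⟩) = (0.803586)·a + (-0.595188)·b = 0.8036
new amp(|1⟩) = (0.595188)·a + (0.803586)·b = 0.5952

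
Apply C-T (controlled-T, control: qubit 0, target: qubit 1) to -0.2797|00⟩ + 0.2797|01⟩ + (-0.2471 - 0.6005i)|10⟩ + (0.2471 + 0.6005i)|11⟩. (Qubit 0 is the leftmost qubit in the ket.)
-0.2797|00⟩ + 0.2797|01⟩ + (-0.2471 - 0.6005i)|10⟩ + (-0.2499 + 0.5993i)|11⟩

C-T leaves the control-|0⟩ kets |00⟩, |01⟩ unchanged and applies T to qubit 1 on the control-|1⟩ pair (|10⟩, |11⟩).
T = [[1, 0], [0, (1/√2 + (1/√2)i)]].
With a = amp(|10⟩) = (-0.2471 - 0.6005i) and b = amp(|11⟩) = (0.2471 + 0.6005i):
new amp(|10⟩) = (1)·a = (-0.2471 - 0.6005i)
new amp(|11⟩) = (1/√2 + (1/√2)i)·b = (-0.2499 + 0.5993i)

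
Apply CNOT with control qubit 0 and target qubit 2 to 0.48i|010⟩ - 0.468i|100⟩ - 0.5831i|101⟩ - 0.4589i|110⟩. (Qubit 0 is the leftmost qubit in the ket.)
0.48i|010⟩ - 0.5831i|100⟩ - 0.468i|101⟩ - 0.4589i|111⟩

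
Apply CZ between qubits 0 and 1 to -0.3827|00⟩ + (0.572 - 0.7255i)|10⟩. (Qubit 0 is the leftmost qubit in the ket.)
-0.3827|00⟩ + (0.572 - 0.7255i)|10⟩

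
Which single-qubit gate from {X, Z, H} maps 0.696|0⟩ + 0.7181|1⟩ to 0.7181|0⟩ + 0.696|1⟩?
X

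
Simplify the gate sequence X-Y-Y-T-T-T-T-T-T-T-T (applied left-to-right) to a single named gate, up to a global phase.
X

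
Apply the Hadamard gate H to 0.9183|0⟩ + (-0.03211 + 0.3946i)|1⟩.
(0.6266 + 0.279i)|0⟩ + (0.672 - 0.279i)|1⟩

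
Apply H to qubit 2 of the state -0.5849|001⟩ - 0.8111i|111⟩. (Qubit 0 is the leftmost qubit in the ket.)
-0.4136|000⟩ + 0.4136|001⟩ - 0.5735i|110⟩ + 0.5735i|111⟩

H on qubit 2 mixes each pair of kets that differ only in qubit 2: amplitudes (a, b) of (|…0…⟩, |…1…⟩) become ((a + b)/√2, (a − b)/√2). Kets absent from the input have amplitude 0.
(|000⟩, |001⟩): (a, b) = (0, -0.5849) → (-0.4136, 0.4136)
(|110⟩, |111⟩): (a, b) = (0, -0.8111i) → (-0.5735i, 0.5735i)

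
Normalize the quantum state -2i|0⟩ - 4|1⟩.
-(1/√5)i|0⟩ - 0.8944|1⟩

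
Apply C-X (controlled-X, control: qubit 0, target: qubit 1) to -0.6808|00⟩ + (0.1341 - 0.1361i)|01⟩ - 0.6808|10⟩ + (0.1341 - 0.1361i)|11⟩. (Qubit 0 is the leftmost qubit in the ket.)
-0.6808|00⟩ + (0.1341 - 0.1361i)|01⟩ + (0.1341 - 0.1361i)|10⟩ - 0.6808|11⟩

C-X leaves the control-|0⟩ kets |00⟩, |01⟩ unchanged and applies X to qubit 1 on the control-|1⟩ pair (|10⟩, |11⟩).
X = [[0, 1], [1, 0]].
With a = amp(|10⟩) = -0.6808 and b = amp(|11⟩) = (0.1341 - 0.1361i):
new amp(|10⟩) = (1)·b = (0.1341 - 0.1361i)
new amp(|11⟩) = (1)·a = -0.6808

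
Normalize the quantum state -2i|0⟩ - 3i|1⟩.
-0.5547i|0⟩ - 0.8321i|1⟩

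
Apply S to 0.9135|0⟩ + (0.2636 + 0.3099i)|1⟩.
0.9135|0⟩ + (-0.3099 + 0.2636i)|1⟩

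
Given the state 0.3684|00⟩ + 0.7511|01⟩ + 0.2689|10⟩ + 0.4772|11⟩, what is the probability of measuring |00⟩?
0.1357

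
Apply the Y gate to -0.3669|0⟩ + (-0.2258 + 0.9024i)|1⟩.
(0.9024 + 0.2258i)|0⟩ - 0.3669i|1⟩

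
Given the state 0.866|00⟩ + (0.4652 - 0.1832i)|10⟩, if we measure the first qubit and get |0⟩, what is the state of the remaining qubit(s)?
|0⟩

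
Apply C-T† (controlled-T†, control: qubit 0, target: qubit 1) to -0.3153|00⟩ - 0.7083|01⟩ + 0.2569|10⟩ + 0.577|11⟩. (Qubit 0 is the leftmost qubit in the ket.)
-0.3153|00⟩ - 0.7083|01⟩ + 0.2569|10⟩ + (0.408 - 0.408i)|11⟩

C-T† leaves the control-|0⟩ kets |00⟩, |01⟩ unchanged and applies T† to qubit 1 on the control-|1⟩ pair (|10⟩, |11⟩).
T† = [[1, 0], [0, (1/√2 - (1/√2)i)]].
With a = amp(|10⟩) = 0.2569 and b = amp(|11⟩) = 0.577:
new amp(|10⟩) = (1)·a = 0.2569
new amp(|11⟩) = (1/√2 - (1/√2)i)·b = (0.408 - 0.408i)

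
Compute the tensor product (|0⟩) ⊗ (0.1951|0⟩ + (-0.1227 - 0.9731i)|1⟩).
0.1951|00⟩ + (-0.1227 - 0.9731i)|01⟩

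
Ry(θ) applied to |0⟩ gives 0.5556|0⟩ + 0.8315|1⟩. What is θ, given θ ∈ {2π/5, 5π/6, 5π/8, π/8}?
5π/8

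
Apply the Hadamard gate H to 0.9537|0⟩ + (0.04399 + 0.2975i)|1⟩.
(0.7055 + 0.2104i)|0⟩ + (0.6433 - 0.2104i)|1⟩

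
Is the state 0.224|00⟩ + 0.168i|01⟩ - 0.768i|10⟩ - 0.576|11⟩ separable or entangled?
Entangled

Writing the state as a|00⟩ + b|01⟩ + c|10⟩ + d|11⟩, it is a product state iff ad − bc = 0.
Here (a, b, c, d) = (0.224, 0.168i, -0.768i, -0.576): ad − bc = (0.224)(-0.576) − (0.168i)(-0.768i) = -0.258 ≠ 0, so the state is entangled.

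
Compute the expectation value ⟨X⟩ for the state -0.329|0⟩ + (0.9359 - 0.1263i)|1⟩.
-0.6158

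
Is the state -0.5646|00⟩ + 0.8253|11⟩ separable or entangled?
Entangled

Writing the state as a|00⟩ + b|01⟩ + c|10⟩ + d|11⟩, it is a product state iff ad − bc = 0.
Here (a, b, c, d) = (-0.5646, 0, 0, 0.8253): ad − bc = (-0.5646)(0.8253) − (0)(0) = -0.466 ≠ 0, so the state is entangled.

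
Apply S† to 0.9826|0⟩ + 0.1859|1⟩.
0.9826|0⟩ - 0.1859i|1⟩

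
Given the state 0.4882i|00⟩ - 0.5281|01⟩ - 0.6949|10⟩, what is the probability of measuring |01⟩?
0.2789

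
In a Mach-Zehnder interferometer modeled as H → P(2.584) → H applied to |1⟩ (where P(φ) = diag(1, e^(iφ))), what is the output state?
(0.9243 - 0.2646i)|0⟩ + (0.07573 + 0.2646i)|1⟩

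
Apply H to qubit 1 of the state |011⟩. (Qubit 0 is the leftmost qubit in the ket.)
1/√2|001⟩ - 1/√2|011⟩

H on qubit 1 mixes each pair of kets that differ only in qubit 1: amplitudes (a, b) of (|…0…⟩, |…1…⟩) become ((a + b)/√2, (a − b)/√2). Kets absent from the input have amplitude 0.
(|001⟩, |011⟩): (a, b) = (0, 1) → (1/√2, -1/√2)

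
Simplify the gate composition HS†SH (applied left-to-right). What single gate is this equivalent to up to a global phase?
I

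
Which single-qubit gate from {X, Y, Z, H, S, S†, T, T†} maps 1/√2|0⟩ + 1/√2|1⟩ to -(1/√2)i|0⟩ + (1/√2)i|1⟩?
Y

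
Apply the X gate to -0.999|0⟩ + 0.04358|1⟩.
0.04358|0⟩ - 0.999|1⟩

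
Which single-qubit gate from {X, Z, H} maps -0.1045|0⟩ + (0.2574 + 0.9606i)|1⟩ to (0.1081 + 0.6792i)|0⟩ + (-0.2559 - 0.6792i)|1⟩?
H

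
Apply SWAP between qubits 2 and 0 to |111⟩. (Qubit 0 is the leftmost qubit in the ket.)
|111⟩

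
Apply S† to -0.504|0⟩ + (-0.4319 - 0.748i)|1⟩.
-0.504|0⟩ + (-0.748 + 0.4319i)|1⟩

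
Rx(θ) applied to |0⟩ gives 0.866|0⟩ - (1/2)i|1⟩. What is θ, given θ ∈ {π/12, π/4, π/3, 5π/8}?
π/3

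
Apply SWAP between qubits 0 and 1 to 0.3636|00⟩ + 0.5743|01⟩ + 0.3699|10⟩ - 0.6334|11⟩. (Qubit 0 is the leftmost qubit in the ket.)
0.3636|00⟩ + 0.3699|01⟩ + 0.5743|10⟩ - 0.6334|11⟩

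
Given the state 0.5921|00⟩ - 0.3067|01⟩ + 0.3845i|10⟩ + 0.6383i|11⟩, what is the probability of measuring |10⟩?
0.1478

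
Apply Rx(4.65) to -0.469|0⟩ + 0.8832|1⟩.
(0.3211 - 0.6437i)|0⟩ + (-0.6047 + 0.3418i)|1⟩

Rx(4.65) = [[cos(θ/2), −i·sin(θ/2)], [−i·sin(θ/2), cos(θ/2)]]; θ = 4.65, cos(θ/2) ≈ -0.684709, sin(θ/2) ≈ 0.728817.
With a = amp(|0⟩) = -0.469 and b = amp(|1⟩) = 0.8832:
new amp(|0⟩) = (-0.684709)·a + (-0.728817i)·b = (0.3211 - 0.6437i)
new amp(|1⟩) = (-0.728817i)·a + (-0.684709)·b = (-0.6047 + 0.3418i)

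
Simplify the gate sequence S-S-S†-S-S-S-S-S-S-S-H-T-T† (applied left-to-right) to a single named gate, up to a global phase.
H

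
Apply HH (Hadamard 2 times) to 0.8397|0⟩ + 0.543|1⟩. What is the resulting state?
0.8397|0⟩ + 0.543|1⟩

H² = I, so an even number of Hadamards cancels: H^2 = I and the state is unchanged.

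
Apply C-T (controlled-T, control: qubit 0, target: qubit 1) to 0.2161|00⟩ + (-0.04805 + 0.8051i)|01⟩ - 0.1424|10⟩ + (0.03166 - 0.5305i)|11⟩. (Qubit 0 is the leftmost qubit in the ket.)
0.2161|00⟩ + (-0.04805 + 0.8051i)|01⟩ - 0.1424|10⟩ + (0.3975 - 0.3527i)|11⟩

C-T leaves the control-|0⟩ kets |00⟩, |01⟩ unchanged and applies T to qubit 1 on the control-|1⟩ pair (|10⟩, |11⟩).
T = [[1, 0], [0, (1/√2 + (1/√2)i)]].
With a = amp(|10⟩) = -0.1424 and b = amp(|11⟩) = (0.03166 - 0.5305i):
new amp(|10⟩) = (1)·a = -0.1424
new amp(|11⟩) = (1/√2 + (1/√2)i)·b = (0.3975 - 0.3527i)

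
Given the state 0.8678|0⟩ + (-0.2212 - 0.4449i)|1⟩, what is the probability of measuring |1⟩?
0.2469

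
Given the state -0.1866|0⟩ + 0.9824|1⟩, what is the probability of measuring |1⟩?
0.9651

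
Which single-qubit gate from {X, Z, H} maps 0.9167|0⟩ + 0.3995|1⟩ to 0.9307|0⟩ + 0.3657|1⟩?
H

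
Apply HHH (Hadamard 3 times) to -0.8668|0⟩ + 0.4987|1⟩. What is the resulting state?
-0.2603|0⟩ - 0.9656|1⟩

H² = I, so H^3 = H: a single Hadamard. With (a, b) = (-0.8668, 0.4987), H gives ((a + b)/√2, (a − b)/√2) = (-0.2603, -0.9656).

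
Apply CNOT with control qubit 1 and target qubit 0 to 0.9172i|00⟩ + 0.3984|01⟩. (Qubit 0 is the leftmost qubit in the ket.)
0.9172i|00⟩ + 0.3984|11⟩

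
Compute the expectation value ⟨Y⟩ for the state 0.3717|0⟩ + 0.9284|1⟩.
0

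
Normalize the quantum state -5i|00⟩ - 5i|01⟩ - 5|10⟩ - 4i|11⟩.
-0.5241i|00⟩ - 0.5241i|01⟩ - 0.5241|10⟩ - 0.4193i|11⟩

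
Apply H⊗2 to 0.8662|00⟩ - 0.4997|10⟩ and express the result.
0.1833|00⟩ + 0.1833|01⟩ + 0.683|10⟩ + 0.683|11⟩

H⊗2 gives amp(|y⟩) = (1/2) Σ_x (−1)^(x·y) amp(|x⟩), where x·y is the number of positions in which both x and y have a 1.
|00⟩: (0.8662 - 0.4997)/2 = 0.1833
|01⟩: (0.8662 - 0.4997)/2 = 0.1833
|10⟩: (0.8662 + 0.4997)/2 = 0.683
|11⟩: (0.8662 + 0.4997)/2 = 0.683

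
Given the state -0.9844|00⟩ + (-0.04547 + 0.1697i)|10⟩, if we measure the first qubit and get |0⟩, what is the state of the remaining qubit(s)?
-|0⟩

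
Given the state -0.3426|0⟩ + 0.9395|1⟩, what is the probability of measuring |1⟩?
0.8827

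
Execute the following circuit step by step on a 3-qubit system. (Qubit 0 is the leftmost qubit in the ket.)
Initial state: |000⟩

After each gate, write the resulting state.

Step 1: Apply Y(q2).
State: i|001⟩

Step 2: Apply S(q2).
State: -|001⟩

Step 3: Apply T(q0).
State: -|001⟩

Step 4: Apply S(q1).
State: -|001⟩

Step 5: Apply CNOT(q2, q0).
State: -|101⟩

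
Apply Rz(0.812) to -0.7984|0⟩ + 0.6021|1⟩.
(-0.7335 + 0.3153i)|0⟩ + (0.5532 + 0.2378i)|1⟩

Rz(0.812) = [[e^(−iθ/2), 0], [0, e^(iθ/2)]] with e^(±iθ/2) = cos(θ/2) ± i·sin(θ/2); θ = 0.812, cos(θ/2) ≈ 0.918708, sin(θ/2) ≈ 0.394938.
With a = amp(|0⟩) = -0.7984 and b = amp(|1⟩) = 0.6021:
new amp(|0⟩) = (0.918708 - 0.394938i)·a = (-0.7335 + 0.3153i)
new amp(|1⟩) = (0.918708 + 0.394938i)·b = (0.5532 + 0.2378i)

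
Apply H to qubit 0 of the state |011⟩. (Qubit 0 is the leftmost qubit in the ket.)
1/√2|011⟩ + 1/√2|111⟩

H on qubit 0 mixes each pair of kets that differ only in qubit 0: amplitudes (a, b) of (|…0…⟩, |…1…⟩) become ((a + b)/√2, (a − b)/√2). Kets absent from the input have amplitude 0.
(|011⟩, |111⟩): (a, b) = (1, 0) → (1/√2, 1/√2)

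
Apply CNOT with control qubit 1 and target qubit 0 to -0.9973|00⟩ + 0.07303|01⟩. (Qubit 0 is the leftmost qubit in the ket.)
-0.9973|00⟩ + 0.07303|11⟩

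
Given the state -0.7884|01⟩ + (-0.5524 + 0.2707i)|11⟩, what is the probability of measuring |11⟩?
0.3784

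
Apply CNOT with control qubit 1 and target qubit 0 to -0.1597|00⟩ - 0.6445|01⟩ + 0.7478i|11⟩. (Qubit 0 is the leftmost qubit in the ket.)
-0.1597|00⟩ + 0.7478i|01⟩ - 0.6445|11⟩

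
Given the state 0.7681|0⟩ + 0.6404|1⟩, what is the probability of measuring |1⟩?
0.4101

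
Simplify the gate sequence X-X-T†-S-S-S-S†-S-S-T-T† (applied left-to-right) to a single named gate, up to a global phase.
T†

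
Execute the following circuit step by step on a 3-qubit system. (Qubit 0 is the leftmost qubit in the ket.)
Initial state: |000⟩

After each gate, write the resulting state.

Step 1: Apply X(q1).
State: |010⟩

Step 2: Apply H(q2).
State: 1/√2|010⟩ + 1/√2|011⟩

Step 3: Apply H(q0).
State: 1/2|010⟩ + 1/2|011⟩ + 1/2|110⟩ + 1/2|111⟩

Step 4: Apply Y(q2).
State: -(1/2)i|010⟩ + (1/2)i|011⟩ - (1/2)i|110⟩ + (1/2)i|111⟩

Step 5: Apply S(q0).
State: -(1/2)i|010⟩ + (1/2)i|011⟩ + 1/2|110⟩ - 1/2|111⟩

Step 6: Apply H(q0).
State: (1/√8 - (1/√8)i)|010⟩ + (-1/√8 + (1/√8)i)|011⟩ + (-1/√8 - (1/√8)i)|110⟩ + (1/√8 + (1/√8)i)|111⟩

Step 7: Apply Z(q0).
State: (1/√8 - (1/√8)i)|010⟩ + (-1/√8 + (1/√8)i)|011⟩ + (1/√8 + (1/√8)i)|110⟩ + (-1/√8 - (1/√8)i)|111⟩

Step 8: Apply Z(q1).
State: (-1/√8 + (1/√8)i)|010⟩ + (1/√8 - (1/√8)i)|011⟩ + (-1/√8 - (1/√8)i)|110⟩ + (1/√8 + (1/√8)i)|111⟩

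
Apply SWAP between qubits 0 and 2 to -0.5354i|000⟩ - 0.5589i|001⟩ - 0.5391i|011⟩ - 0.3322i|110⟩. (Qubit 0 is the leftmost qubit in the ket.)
-0.5354i|000⟩ - 0.3322i|011⟩ - 0.5589i|100⟩ - 0.5391i|110⟩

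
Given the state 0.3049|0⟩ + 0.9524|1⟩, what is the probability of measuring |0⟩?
0.09296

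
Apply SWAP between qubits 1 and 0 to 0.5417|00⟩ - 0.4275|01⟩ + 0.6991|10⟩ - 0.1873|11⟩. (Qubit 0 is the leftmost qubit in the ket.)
0.5417|00⟩ + 0.6991|01⟩ - 0.4275|10⟩ - 0.1873|11⟩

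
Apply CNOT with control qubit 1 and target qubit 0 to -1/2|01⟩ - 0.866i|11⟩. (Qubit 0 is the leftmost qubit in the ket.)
-0.866i|01⟩ - 1/2|11⟩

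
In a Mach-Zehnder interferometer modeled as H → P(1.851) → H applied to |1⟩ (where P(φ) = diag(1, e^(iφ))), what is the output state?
(0.6383 - 0.4805i)|0⟩ + (0.3617 + 0.4805i)|1⟩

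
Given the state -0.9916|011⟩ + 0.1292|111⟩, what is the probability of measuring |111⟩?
0.01669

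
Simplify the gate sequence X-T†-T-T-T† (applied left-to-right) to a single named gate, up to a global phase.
X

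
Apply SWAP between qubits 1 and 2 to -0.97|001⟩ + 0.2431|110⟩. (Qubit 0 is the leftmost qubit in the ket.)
-0.97|010⟩ + 0.2431|101⟩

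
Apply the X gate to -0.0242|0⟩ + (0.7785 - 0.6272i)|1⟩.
(0.7785 - 0.6272i)|0⟩ - 0.0242|1⟩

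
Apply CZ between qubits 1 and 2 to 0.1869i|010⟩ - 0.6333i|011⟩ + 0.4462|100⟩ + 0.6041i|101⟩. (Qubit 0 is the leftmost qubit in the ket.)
0.1869i|010⟩ + 0.6333i|011⟩ + 0.4462|100⟩ + 0.6041i|101⟩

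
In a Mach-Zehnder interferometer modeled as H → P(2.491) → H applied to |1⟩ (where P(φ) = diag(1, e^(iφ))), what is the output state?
(0.8979 - 0.3028i)|0⟩ + (0.1021 + 0.3028i)|1⟩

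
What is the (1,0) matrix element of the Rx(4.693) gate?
-0.7139i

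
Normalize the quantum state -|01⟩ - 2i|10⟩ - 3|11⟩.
-0.2673|01⟩ - 0.5345i|10⟩ - 0.8018|11⟩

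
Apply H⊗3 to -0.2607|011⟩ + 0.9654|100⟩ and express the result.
0.2491|000⟩ + 0.4335|001⟩ + 0.4335|010⟩ + 0.2491|011⟩ - 0.4335|100⟩ - 0.2491|101⟩ - 0.2491|110⟩ - 0.4335|111⟩

H⊗3 gives amp(|y⟩) = (1/2√2) Σ_x (−1)^(x·y) amp(|x⟩), where x·y is the number of positions in which both x and y have a 1.
|000⟩: (-0.2607 + 0.9654)/(2√2) = 0.2491
|001⟩: (0.2607 + 0.9654)/(2√2) = 0.4335
|010⟩: (0.2607 + 0.9654)/(2√2) = 0.4335
|011⟩: (-0.2607 + 0.9654)/(2√2) = 0.2491
|100⟩: (-0.2607 - 0.9654)/(2√2) = -0.4335
|101⟩: (0.2607 - 0.9654)/(2√2) = -0.2491
|110⟩: (0.2607 - 0.9654)/(2√2) = -0.2491
|111⟩: (-0.2607 - 0.9654)/(2√2) = -0.4335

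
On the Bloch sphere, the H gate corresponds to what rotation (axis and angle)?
Rotation by π around the (x+z)/√2 axis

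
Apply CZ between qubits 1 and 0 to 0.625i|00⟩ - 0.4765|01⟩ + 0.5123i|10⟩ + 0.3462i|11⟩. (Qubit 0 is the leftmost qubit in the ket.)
0.625i|00⟩ - 0.4765|01⟩ + 0.5123i|10⟩ - 0.3462i|11⟩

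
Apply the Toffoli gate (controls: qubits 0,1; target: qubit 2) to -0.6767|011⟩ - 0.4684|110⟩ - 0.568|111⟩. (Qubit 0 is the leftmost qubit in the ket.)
-0.6767|011⟩ - 0.568|110⟩ - 0.4684|111⟩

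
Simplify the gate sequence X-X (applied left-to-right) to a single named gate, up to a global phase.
I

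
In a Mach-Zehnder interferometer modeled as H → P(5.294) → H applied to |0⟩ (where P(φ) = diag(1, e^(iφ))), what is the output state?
(0.7747 - 0.4178i)|0⟩ + (0.2253 + 0.4178i)|1⟩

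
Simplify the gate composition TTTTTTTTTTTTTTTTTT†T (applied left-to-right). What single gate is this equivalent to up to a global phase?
T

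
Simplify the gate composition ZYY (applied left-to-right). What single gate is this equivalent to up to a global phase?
Z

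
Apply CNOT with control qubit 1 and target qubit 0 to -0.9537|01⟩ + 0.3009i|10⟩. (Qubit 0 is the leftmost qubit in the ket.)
0.3009i|10⟩ - 0.9537|11⟩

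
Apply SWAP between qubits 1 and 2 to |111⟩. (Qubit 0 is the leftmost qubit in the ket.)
|111⟩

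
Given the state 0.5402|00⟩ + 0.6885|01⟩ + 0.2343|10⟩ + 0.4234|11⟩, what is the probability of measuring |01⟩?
0.474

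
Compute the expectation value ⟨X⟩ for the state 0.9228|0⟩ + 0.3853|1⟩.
0.7111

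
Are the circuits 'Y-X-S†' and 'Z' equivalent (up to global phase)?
No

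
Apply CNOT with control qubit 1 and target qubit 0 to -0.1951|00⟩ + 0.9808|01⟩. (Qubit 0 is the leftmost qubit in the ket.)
-0.1951|00⟩ + 0.9808|11⟩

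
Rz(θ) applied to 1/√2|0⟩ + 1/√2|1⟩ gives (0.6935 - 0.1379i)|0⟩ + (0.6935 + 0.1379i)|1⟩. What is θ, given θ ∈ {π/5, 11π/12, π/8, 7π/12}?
π/8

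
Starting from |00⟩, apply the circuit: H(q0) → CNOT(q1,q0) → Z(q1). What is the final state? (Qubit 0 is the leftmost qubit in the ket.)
1/√2|00⟩ + 1/√2|10⟩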